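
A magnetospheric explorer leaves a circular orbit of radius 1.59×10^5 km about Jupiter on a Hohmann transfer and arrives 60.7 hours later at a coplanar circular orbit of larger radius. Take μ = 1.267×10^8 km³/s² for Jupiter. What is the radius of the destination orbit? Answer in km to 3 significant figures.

r₂ = 1.54×10^6 km

Transfer time t = 60.7 hours = 2.1852×10^5 s, and t = π√(a_t³/μ).
So a_t = (μ t²/π²)^(1/3) = (1.267×10^8 × (2.1852×10^5)² / π²)^(1/3) = 8.4948×10^5 km.
Since a_t = (r₁ + r₂)/2, r₂ = 2a_t − r₁ = 2×8.4948×10^5 − 1.590×10^5 = 1.53996×10^6 km.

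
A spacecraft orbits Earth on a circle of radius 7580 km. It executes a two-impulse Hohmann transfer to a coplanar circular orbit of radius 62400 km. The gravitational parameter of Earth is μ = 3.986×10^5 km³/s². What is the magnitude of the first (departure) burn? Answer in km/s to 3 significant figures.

Δv₁ = 2.43 km/s

Transfer-ellipse semi-major axis a_t = (r₁ + r₂)/2 = (7580 + 62400)/2 = 34990 km.
Circular speed at r = 7580 km: v_c = √(μ/r) = 7.252 km/s.
Vis-viva on the transfer ellipse at r = 7580 km gives v_t = √[μ(2/r − 1/a_t)] = 9.684 km/s.
Δv₁ = |v_t − v_c| = |9.684 − 7.252| = 2.432 km/s.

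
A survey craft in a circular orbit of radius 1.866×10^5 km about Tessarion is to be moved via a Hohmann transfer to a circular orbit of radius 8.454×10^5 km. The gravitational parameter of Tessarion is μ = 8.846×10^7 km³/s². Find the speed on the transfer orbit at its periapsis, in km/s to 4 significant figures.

v = 27.87 km/s

Transfer-ellipse semi-major axis a_t = (r₁ + r₂)/2 = (1.866×10^5 + 8.454×10^5)/2 = 5.160×10^5 km.
At periapsis, r = 1.866×10^5 km.
Applying v² = μ(2/r − 1/a_t): v = 27.87 km/s.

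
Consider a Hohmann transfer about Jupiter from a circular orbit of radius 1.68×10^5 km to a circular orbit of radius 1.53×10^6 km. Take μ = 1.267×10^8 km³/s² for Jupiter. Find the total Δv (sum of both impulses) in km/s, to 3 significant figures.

Δv = 14.5 km/s

Semi-major axis of the transfer orbit: a_t = (1.680×10^5 + 1.530×10^6)/2 = 8.490×10^5 km.
At r₁ the circular-orbit speed is v₁ = √(μ/r₁) = 27.462 km/s.
On the transfer ellipse at r₁, vis-viva gives v_p = √[μ(2/r₁ − 1/a_t)] = 36.866 km/s.
First burn Δv₁ = |v_p − v₁| = 9.404 km/s.
Circular speed at r₂: v₂ = √(μ/r₂) = 9.100 km/s.
Transfer-orbit speed at r₂: v_a = √[μ(2/r₂ − 1/a_t)] = 4.048 km/s.
Second burn Δv₂ = |v₂ − v_a| = 5.052 km/s.
Δv = Δv₁ + Δv₂ = 9.404 + 5.052 = 14.46 km/s.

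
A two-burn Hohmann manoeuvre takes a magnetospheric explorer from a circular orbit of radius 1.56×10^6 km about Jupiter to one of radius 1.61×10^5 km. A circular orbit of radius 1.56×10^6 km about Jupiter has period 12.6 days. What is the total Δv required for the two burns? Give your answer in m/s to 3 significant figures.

Δv = 14800 m/s

From Kepler's third law T² = 4π²r³/μ at r = 1.56×10^6 km, T = 12.6 days = 12.6 × 86400 s = 1.08864×10^6 s: μ = 4π²r³/T² = 1.26463×10^8 km³/s².
Semi-major axis of the transfer orbit: a_t = (1.560×10^6 + 1.610×10^5)/2 = 8.605×10^5 km.
Circular speed at r₁: v₁ = √(μ/r₁) = √(1.26463×10^8/1.560×10^6) = 9.004 km/s.
On the transfer ellipse at r₁, v² = μ(2/r − 1/a) gives v_a = √[μ(2/r₁ − 1/a_t)] = 3.895 km/s.
First burn Δv₁ = |v_a − v₁| = 5.109 km/s.
At r₂, v₂ = √(μ/r₂) = 28.03 km/s.
Transfer-orbit speed at r₂: v_p = √[μ(2/r₂ − 1/a_t)] = 37.74 km/s.
Second burn Δv₂ = |v₂ − v_p| = 9.710 km/s.
Δv = Δv₁ + Δv₂ = 5.109 + 9.710 = 14.82 km/s.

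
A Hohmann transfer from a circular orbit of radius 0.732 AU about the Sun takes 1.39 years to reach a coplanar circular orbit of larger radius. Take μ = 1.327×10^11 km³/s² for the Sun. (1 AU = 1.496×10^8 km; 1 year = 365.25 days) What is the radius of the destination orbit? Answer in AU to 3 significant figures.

In km: r₁ = 0.732 × 1.496×10^8 = 1.095072×10^8 km.
Transfer time t = 1.39 years × 365.25 × 86400 s = 4.3865064×10^7 s, and t = π√(a_t³/μ).
So a_t = (μ t²/π²)^(1/3) = (1.327×10^11 × (4.3865064×10^7)² / π²)^(1/3) = 2.9576×10^8 km.
Since a_t = (r₁ + r₂)/2, r₂ = 2a_t − r₁ = 2×2.9576×10^8 − 1.095072×10^8 = 4.820128×10^8 km.
In AU: r₂ = 4.820128×10^8 / 1.496×10^8 = 3.22 AU.

r₂ = 3.22 AU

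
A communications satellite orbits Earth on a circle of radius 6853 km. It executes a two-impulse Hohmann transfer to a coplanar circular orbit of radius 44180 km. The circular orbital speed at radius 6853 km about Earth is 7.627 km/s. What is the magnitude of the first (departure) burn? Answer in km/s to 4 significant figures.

Δv₁ = 2.409 km/s

From the circular-orbit relation v² = μ/r at r = 6853 km: μ = v²r = (7.627)² × 6853 = 3.98647×10^5 km³/s².
The Hohmann ellipse has a_t = (r₁ + r₂)/2 = 25516.5 km.
Circular speed at r = 6853 km: v_c = √(μ/r) = 7.6270 km/s.
Vis-viva on the transfer ellipse at r = 6853 km gives v_t = √[μ(2/r − 1/a_t)] = 10.036 km/s.
Δv₁ = |v_t − v_c| = |10.036 − 7.6270| = 2.409 km/s.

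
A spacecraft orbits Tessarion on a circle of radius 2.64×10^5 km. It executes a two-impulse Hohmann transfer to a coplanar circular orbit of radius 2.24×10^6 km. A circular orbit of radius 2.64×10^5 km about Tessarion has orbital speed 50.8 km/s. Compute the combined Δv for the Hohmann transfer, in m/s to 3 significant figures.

From the circular-orbit relation v² = μ/r at r = 2.64×10^5 km: μ = v²r = (50.8)² × 2.64×10^5 = 6.81289×10^8 km³/s².
The Hohmann ellipse has a_t = (r₁ + r₂)/2 = 1.252×10^6 km.
At r₁ the circular-orbit speed is v₁ = √(μ/r₁) = 50.80 km/s.
Transfer-orbit speed at r₁ (vis-viva): v_p = √[μ(2/r₁ − 1/a_t)] = 67.95 km/s.
First burn Δv₁ = |v_p − v₁| = 17.15 km/s.
At r₂, v₂ = √(μ/r₂) = 17.4398 km/s.
Transfer-orbit speed at r₂: v_a = √[μ(2/r₂ − 1/a_t)] = 8.00832 km/s.
Second burn Δv₂ = |v₂ − v_a| = 9.431 km/s.
Total Δv = Δv₁ + Δv₂ = 26.58 km/s.

Δv = 26600 m/s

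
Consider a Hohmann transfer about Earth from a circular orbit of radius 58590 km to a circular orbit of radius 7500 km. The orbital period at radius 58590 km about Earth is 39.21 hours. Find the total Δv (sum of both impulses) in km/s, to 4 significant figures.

From Kepler's third law T² = 4π²r³/μ at r = 58590 km, T = 39.21 hours = 39.21 × 3600 s = 1.41156×10^5 s: μ = 4π²r³/T² = 3.98503×10^5 km³/s².
The Hohmann ellipse has a_t = (r₁ + r₂)/2 = 33045 km.
Circular speed at r₁: v₁ = √(μ/r₁) = √(3.98503×10^5/58590) = 2.6080 km/s.
Transfer-orbit speed at r₁ (vis-viva equation): v_a = √[μ(2/r₁ − 1/a_t)] = 1.2425 km/s.
First burn Δv₁ = |v_a − v₁| = 1.3655 km/s.
At r₂, v₂ = √(μ/r₂) = 7.2893 km/s.
Transfer-orbit speed at r₂: v_p = √[μ(2/r₂ − 1/a_t)] = 9.7061 km/s.
Second burn Δv₂ = |v₂ − v_p| = 2.4168 km/s.
Total Δv = Δv₁ + Δv₂ = 3.782 km/s.

Δv = 3.782 km/s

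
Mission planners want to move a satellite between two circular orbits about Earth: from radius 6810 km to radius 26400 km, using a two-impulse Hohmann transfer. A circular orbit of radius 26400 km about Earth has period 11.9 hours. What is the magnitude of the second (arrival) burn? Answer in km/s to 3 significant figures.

Δv₂ = 1.39 km/s

From Kepler's third law T² = 4π²r³/μ at r = 26400 km, T = 11.9 hours = 11.9 × 3600 s = 42840 s: μ = 4π²r³/T² = 3.95797×10^5 km³/s².
Transfer-ellipse semi-major axis a_t = (r₁ + r₂)/2 = (6810 + 26400)/2 = 16605 km.
Circular speed at r = 26400 km: v_c = √(μ/r) = 3.872 km/s.
Vis-viva on the transfer ellipse at r = 26400 km gives v_t = √[μ(2/r − 1/a_t)] = 2.480 km/s.
Δv₂ = |v_t − v_c| = |2.480 − 3.872| = 1.392 km/s.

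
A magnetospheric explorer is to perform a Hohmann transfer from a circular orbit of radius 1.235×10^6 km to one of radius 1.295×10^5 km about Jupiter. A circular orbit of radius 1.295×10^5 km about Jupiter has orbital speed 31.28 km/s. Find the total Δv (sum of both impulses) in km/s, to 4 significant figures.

From the circular-orbit relation v² = μ/r at r = 1.295×10^5 km: μ = v²r = (31.28)² × 1.295×10^5 = 1.26708×10^8 km³/s².
Transfer-ellipse semi-major axis a_t = (r₁ + r₂)/2 = (1.235×10^6 + 1.295×10^5)/2 = 6.8225×10^5 km.
Circular speed at r₁: v₁ = √(μ/r₁) = √(1.26708×10^8/1.235×10^6) = 10.12904 km/s.
On the transfer ellipse at r₁, vis-viva equation gives v_a = √[μ(2/r₁ − 1/a_t)] = 4.412973 km/s.
First burn Δv₁ = |v_a − v₁| = 5.7161 km/s.
At r₂, v₂ = √(μ/r₂) = 31.280 km/s.
Transfer-orbit speed at r₂: v_p = √[μ(2/r₂ − 1/a_t)] = 42.085 km/s.
Second burn Δv₂ = |v₂ − v_p| = 10.805 km/s.
Total Δv = Δv₁ + Δv₂ = 16.52 km/s.

Δv = 16.52 km/s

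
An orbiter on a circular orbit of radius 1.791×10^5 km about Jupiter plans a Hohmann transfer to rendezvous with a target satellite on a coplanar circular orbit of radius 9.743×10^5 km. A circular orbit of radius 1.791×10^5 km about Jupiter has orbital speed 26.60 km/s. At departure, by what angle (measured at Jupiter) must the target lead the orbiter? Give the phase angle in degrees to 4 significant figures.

φ = 98.03°

From the circular-orbit relation v² = μ/r at r = 1.791×10^5 km: μ = v²r = (26.60)² × 1.791×10^5 = 1.26724×10^8 km³/s².
The Hohmann ellipse has a_t = (r₁ + r₂)/2 = 5.767×10^5 km.
Transfer time t = π√(a_t³/μ) = 1.2222×10^5 s.
The target's mean motion on its circular orbit is ω₂ = √(μ/r₂³) = 1.1706×10^-5 rad/s.
Angle swept by the target during transfer: ω₂·t = 1.4307 rad = 81.97°.
The orbiter traverses 180° on the transfer ellipse, so the target must lead by 180° − 81.97° = 98.03°.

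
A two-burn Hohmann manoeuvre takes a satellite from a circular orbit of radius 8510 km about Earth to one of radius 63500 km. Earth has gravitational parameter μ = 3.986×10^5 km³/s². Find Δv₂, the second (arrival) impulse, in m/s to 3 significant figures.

Transfer-ellipse semi-major axis a_t = (r₁ + r₂)/2 = (8510 + 63500)/2 = 36005 km.
Circular speed at r = 63500 km: v_c = √(μ/r) = 2.505 km/s.
Vis-viva on the transfer ellipse at r = 63500 km gives v_t = √[μ(2/r − 1/a_t)] = 1.218 km/s.
Δv₂ = |v_t − v_c| = |1.218 − 2.505| = 1.287 km/s.

Δv₂ = 1290 m/s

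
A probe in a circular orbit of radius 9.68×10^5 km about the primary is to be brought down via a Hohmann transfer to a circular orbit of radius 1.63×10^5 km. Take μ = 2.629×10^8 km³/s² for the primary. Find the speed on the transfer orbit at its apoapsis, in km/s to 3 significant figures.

v = 8.85 km/s

Semi-major axis of the transfer orbit: a_t = (9.680×10^5 + 1.630×10^5)/2 = 5.655×10^5 km.
At apoapsis, r = 9.680×10^5 km.
Vis-viva: v = √[μ(2/r − 1/a_t)] = √[2.629×10^8 × (2/9.680×10^5 − 1/5.655×10^5)] = 8.848 km/s.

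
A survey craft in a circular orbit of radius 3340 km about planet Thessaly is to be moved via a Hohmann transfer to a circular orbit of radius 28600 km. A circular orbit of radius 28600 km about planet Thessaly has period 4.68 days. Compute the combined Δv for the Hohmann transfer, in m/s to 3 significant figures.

Δv = 681 m/s

From Kepler's third law T² = 4π²r³/μ at r = 28600 km, T = 4.68 days = 4.68 × 86400 s = 4.04352×10^5 s: μ = 4π²r³/T² = 5648.57 km³/s².
Transfer-ellipse semi-major axis a_t = (r₁ + r₂)/2 = (3340 + 28600)/2 = 15970 km.
Circular speed at r₁: v₁ = √(μ/r₁) = √(5648.57/3340) = 1.30046 km/s.
Transfer-orbit speed at r₁ (vis-viva): v_p = √[μ(2/r₁ − 1/a_t)] = 1.74031 km/s.
First burn Δv₁ = |v_p − v₁| = 0.43985 km/s.
At r₂, v₂ = √(μ/r₂) = 0.44441 km/s.
Transfer-orbit speed at r₂: v_a = √[μ(2/r₂ − 1/a_t)] = 0.20324 km/s.
Second burn Δv₂ = |v₂ − v_a| = 0.24117 km/s.
Δv = Δv₁ + Δv₂ = 0.43985 + 0.24117 = 0.6810 km/s.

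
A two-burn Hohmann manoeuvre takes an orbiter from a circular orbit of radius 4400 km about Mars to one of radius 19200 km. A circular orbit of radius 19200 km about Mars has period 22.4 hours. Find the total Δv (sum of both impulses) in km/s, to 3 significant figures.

From Kepler's third law T² = 4π²r³/μ at r = 19200 km, T = 22.4 hours = 22.4 × 3600 s = 80640 s: μ = 4π²r³/T² = 42969.7 km³/s².
The Hohmann ellipse has a_t = (r₁ + r₂)/2 = 11800 km.
Circular speed at r₁: v₁ = √(μ/r₁) = √(42969.7/4400) = 3.1250 km/s.
Transfer-orbit speed at r₁ (v² = μ(2/r − 1/a)): v_p = √[μ(2/r₁ − 1/a_t)] = 3.9862 km/s.
First burn Δv₁ = |v_p − v₁| = 0.8612 km/s.
At r₂, v₂ = √(μ/r₂) = 1.496 km/s.
Transfer-orbit speed at r₂: v_a = √[μ(2/r₂ − 1/a_t)] = 0.9135 km/s.
Second burn Δv₂ = |v₂ − v_a| = 0.5825 km/s.
Δv = Δv₁ + Δv₂ = 0.8612 + 0.5825 = 1.444 km/s.

Δv = 1.44 km/s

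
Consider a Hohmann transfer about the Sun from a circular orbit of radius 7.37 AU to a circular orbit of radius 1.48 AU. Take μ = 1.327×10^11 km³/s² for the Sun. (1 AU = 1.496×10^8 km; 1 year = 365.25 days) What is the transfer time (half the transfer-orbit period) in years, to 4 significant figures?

t = 4.655 years

In km: r₁ = 7.37 × 1.496×10^8 = 1.102552×10^9 km; r₂ = 1.48 × 1.496×10^8 = 2.21408×10^8 km.
The Hohmann ellipse has a_t = (r₁ + r₂)/2 = 6.6198×10^8 km.
Transfer time t = π√(a_t³/μ) = π√((6.6198×10^8)³ / 1.327×10^11) = 1.469×10^8 s.
Converting: 1.469×10^8 s ÷ 3.15576×10^7 s/year (365.25 × 86400) = 4.655 years.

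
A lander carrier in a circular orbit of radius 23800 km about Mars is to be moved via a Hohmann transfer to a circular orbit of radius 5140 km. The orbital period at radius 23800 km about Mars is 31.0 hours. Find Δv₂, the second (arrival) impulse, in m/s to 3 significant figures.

From Kepler's third law T² = 4π²r³/μ at r = 23800 km, T = 31.0 hours = 31.0 × 3600 s = 1.116×10^5 s: μ = 4π²r³/T² = 42732.9 km³/s².
The Hohmann ellipse has a_t = (r₁ + r₂)/2 = 14470 km.
Circular speed at r = 5140 km: v_c = √(μ/r) = 2.8834 km/s.
Transfer-orbit speed at the same r (vis-viva, a = a_t): v_t = √[μ(2/r − 1/a_t)] = 3.6979 km/s.
Δv₂ = |v_t − v_c| = |3.6979 − 2.8834| = 0.8145 km/s.

Δv₂ = 815 m/s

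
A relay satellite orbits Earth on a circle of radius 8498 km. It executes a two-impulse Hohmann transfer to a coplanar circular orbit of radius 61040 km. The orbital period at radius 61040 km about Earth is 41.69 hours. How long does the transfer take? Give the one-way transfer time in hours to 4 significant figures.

From Kepler's third law T² = 4π²r³/μ at r = 61040 km, T = 41.69 hours = 41.69 × 3600 s = 1.50084×10^5 s: μ = 4π²r³/T² = 3.98597×10^5 km³/s².
Transfer-ellipse semi-major axis a_t = (r₁ + r₂)/2 = (8498 + 61040)/2 = 34769 km.
Half the transfer-orbit period gives t = π√(a_t³/μ) = 32260 s.
Converting: 32260 s ÷ 3600 s/hour = 8.961 hours.

t = 8.961 hours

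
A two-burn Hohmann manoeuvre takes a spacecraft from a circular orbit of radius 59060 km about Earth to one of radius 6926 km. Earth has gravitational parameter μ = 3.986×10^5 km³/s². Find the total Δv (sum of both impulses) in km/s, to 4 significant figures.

Δv = 3.971 km/s

Transfer-ellipse semi-major axis a_t = (r₁ + r₂)/2 = (59060 + 6926)/2 = 32993 km.
Circular speed at r₁: v₁ = √(μ/r₁) = √(3.986×10^5/59060) = 2.5979 km/s.
On the transfer ellipse at r₁, vis-viva equation gives v_a = √[μ(2/r₁ − 1/a_t)] = 1.1903 km/s.
First burn Δv₁ = |v_a − v₁| = 1.4076 km/s.
Circular speed at r₂: v₂ = √(μ/r₂) = 7.5863 km/s.
Transfer-orbit speed at r₂: v_p = √[μ(2/r₂ − 1/a_t)] = 10.150 km/s.
Second burn Δv₂ = |v₂ − v_p| = 2.5637 km/s.
Total Δv = Δv₁ + Δv₂ = 3.971 km/s.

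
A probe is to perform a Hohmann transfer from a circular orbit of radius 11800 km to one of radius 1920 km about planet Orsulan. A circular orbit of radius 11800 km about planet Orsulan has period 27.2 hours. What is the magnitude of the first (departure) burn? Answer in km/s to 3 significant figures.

Δv₁ = 0.357 km/s

From Kepler's third law T² = 4π²r³/μ at r = 11800 km, T = 27.2 hours = 27.2 × 3600 s = 97920 s: μ = 4π²r³/T² = 6764.92 km³/s².
The Hohmann ellipse has a_t = (r₁ + r₂)/2 = 6860 km.
Circular speed at r = 11800 km: v_c = √(μ/r) = 0.7572 km/s.
Transfer-orbit speed at the same r (vis-viva, a = a_t): v_t = √[μ(2/r − 1/a_t)] = 0.4006 km/s.
Δv₁ = |v_t − v_c| = |0.4006 − 0.7572| = 0.3566 km/s.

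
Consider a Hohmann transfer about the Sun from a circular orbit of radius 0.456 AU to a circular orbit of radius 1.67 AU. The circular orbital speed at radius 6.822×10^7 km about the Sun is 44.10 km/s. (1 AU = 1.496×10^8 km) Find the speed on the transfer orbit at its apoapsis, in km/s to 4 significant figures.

v = 15.09 km/s

From the circular-orbit relation v² = μ/r at r = 6.822×10^7 km: μ = v²r = (44.10)² × 6.822×10^7 = 1.32675×10^11 km³/s².
In km: r₁ = 0.456 × 1.496×10^8 = 6.82176×10^7 km; r₂ = 1.67 × 1.496×10^8 = 2.49832×10^8 km.
Semi-major axis of the transfer orbit: a_t = (6.82176×10^7 + 2.49832×10^8)/2 = 1.590248×10^8 km.
The apoapsis of the transfer ellipse is at r = 2.49832×10^8 km.
Vis-viva: v = √[μ(2/r − 1/a_t)] = √[1.32675×10^11 × (2/2.49832×10^8 − 1/1.590248×10^8)] = 15.09 km/s.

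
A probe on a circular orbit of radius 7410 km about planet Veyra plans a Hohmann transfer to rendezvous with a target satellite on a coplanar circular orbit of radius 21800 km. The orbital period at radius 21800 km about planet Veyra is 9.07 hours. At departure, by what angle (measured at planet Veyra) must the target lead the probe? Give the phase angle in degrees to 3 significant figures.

From Kepler's third law T² = 4π²r³/μ at r = 21800 km, T = 9.07 hours = 9.07 × 3600 s = 32652 s: μ = 4π²r³/T² = 3.83627×10^5 km³/s².
Transfer-ellipse semi-major axis a_t = (r₁ + r₂)/2 = (7410 + 21800)/2 = 14605 km.
Transfer time t = π√(a_t³/μ) = 8952.56 s.
Target angular speed ω₂ = √(μ/r₂³) = 1.92429×10^-4 rad/s.
Angle swept by the target during transfer: ω₂·t = 1.72273 rad = 98.71°.
The probe traverses 180° on the transfer ellipse, so the target must lead by 180° − 98.71° = 81.3°.

φ = 81.3°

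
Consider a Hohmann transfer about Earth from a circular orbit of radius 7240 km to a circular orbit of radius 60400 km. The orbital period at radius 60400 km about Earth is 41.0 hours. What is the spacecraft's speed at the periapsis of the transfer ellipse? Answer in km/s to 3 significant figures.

From Kepler's third law T² = 4π²r³/μ at r = 60400 km, T = 41.0 hours = 41.0 × 3600 s = 1.476×10^5 s: μ = 4π²r³/T² = 3.99299×10^5 km³/s².
Transfer-ellipse semi-major axis a_t = (r₁ + r₂)/2 = (7240 + 60400)/2 = 33820 km.
The periapsis of the transfer ellipse is at r = 7240 km.
From the vis-viva equation, v = √[μ(2/r − 1/a_t)] = 9.925 km/s.

v = 9.92 km/s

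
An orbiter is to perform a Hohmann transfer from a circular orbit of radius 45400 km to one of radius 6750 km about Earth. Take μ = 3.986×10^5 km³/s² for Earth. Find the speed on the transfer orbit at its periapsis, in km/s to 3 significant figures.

v = 10.1 km/s

Semi-major axis of the transfer orbit: a_t = (45400 + 6750)/2 = 26075 km.
The periapsis of the transfer ellipse is at r = 6750 km.
Applying v² = μ(2/r − 1/a_t): v = 10.14 km/s.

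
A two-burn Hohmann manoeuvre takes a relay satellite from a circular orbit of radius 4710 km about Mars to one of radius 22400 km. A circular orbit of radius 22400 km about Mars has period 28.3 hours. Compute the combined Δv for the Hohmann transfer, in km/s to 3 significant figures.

Δv = 1.43 km/s

From Kepler's third law T² = 4π²r³/μ at r = 22400 km, T = 28.3 hours = 28.3 × 3600 s = 1.0188×10^5 s: μ = 4π²r³/T² = 42749.0 km³/s².
The Hohmann ellipse has a_t = (r₁ + r₂)/2 = 13555 km.
At r₁ the circular-orbit speed is v₁ = √(μ/r₁) = 3.0127 km/s.
On the transfer ellipse at r₁, v² = μ(2/r − 1/a) gives v_p = √[μ(2/r₁ − 1/a_t)] = 3.8728 km/s.
First burn Δv₁ = |v_p − v₁| = 0.8601 km/s.
At r₂, v₂ = √(μ/r₂) = 1.38146 km/s.
Transfer-orbit speed at r₂: v_a = √[μ(2/r₂ − 1/a_t)] = 0.814329 km/s.
Second burn Δv₂ = |v₂ − v_a| = 0.5671 km/s.
Δv = Δv₁ + Δv₂ = 0.8601 + 0.5671 = 1.427 km/s.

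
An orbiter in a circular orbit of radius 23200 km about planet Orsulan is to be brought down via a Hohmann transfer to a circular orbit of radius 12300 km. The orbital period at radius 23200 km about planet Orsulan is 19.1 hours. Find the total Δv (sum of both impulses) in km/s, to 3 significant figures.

Δv = 0.772 km/s

From Kepler's third law T² = 4π²r³/μ at r = 23200 km, T = 19.1 hours = 19.1 × 3600 s = 68760 s: μ = 4π²r³/T² = 1.04268×10^5 km³/s².
The Hohmann ellipse has a_t = (r₁ + r₂)/2 = 17750 km.
Circular speed at r₁: v₁ = √(μ/r₁) = √(1.04268×10^5/23200) = 2.1200 km/s.
Transfer-orbit speed at r₁ (v² = μ(2/r − 1/a)): v_a = √[μ(2/r₁ − 1/a_t)] = 1.7648 km/s.
First burn Δv₁ = |v_a − v₁| = 0.3552 km/s.
Circular speed at r₂: v₂ = √(μ/r₂) = 2.91154 km/s.
Transfer-orbit speed at r₂: v_p = √[μ(2/r₂ − 1/a_t)] = 3.32865 km/s.
Second burn Δv₂ = |v₂ − v_p| = 0.4171 km/s.
Δv = Δv₁ + Δv₂ = 0.3552 + 0.4171 = 0.7723 km/s.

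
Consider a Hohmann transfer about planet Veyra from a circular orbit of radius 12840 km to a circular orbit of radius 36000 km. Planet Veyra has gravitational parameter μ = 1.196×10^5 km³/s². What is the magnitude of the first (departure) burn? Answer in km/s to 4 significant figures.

Δv₁ = 0.6536 km/s

Semi-major axis of the transfer orbit: a_t = (12840 + 36000)/2 = 24420 km.
On the circular orbit at r = 12840 km, v_c = √(μ/r) = 3.0520 km/s.
Vis-viva on the transfer ellipse at r = 12840 km gives v_t = √[μ(2/r − 1/a_t)] = 3.7056 km/s.
Δv₁ = |v_t − v_c| = |3.7056 − 3.0520| = 0.6536 km/s.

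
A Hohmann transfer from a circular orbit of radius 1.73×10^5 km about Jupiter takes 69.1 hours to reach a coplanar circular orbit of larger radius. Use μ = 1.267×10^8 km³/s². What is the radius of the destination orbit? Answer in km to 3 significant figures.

Transfer time t = 69.1 hours = 2.4876×10^5 s, and t = π√(a_t³/μ).
So a_t = (μ t²/π²)^(1/3) = (1.267×10^8 × (2.4876×10^5)² / π²)^(1/3) = 9.2615×10^5 km.
Since a_t = (r₁ + r₂)/2, r₂ = 2a_t − r₁ = 2×9.2615×10^5 − 1.730×10^5 = 1.6793×10^6 km.

r₂ = 1.68×10^6 km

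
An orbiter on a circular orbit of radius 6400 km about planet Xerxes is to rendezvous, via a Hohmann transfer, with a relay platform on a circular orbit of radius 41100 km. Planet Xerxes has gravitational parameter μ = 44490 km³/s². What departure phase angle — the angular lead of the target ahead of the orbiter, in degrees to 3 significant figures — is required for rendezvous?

Semi-major axis of the transfer orbit: a_t = (6400 + 41100)/2 = 23750 km.
The half-period of the transfer ellipse is t = π√(a_t³/μ) = 54510 s.
Target angular speed ω₂ = √(μ/r₂³) = 2.531×10^-5 rad/s.
Angle swept by the target during transfer: ω₂·t = 1.380 rad = 79.07°.
Arrival is 180° from departure on the ellipse, so φ = 180° − 79.07° = 101°.

φ = 101°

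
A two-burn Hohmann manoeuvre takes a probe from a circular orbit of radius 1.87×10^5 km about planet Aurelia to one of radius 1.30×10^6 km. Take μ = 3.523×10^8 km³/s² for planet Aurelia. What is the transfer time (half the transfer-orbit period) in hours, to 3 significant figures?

Transfer-ellipse semi-major axis a_t = (r₁ + r₂)/2 = (1.870×10^5 + 1.300×10^6)/2 = 7.435×10^5 km.
Transfer time t = π√(a_t³/μ) = π√((7.435×10^5)³ / 3.523×10^8) = 1.073×10^5 s.
Converting: 1.073×10^5 s ÷ 3600 s/hour = 29.8 hours.

t = 29.8 hours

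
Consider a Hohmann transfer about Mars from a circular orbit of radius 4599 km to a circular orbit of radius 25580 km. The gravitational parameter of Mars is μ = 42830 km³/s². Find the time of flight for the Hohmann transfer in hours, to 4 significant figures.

Transfer-ellipse semi-major axis a_t = (r₁ + r₂)/2 = (4599 + 25580)/2 = 15089.5 km.
By Kepler's third law the transfer-orbit period is T = 2π√(a_t³/μ), so t = T/2 = 28138 s.
Converting: 28138 s ÷ 3600 s/hour = 7.816 hours.

t = 7.816 hours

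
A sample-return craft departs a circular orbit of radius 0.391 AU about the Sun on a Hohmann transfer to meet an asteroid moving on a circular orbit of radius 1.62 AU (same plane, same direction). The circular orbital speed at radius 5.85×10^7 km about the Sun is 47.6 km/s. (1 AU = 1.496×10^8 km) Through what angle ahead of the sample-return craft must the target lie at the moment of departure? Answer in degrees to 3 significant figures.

From the circular-orbit relation v² = μ/r at r = 5.85×10^7 km: μ = v²r = (47.6)² × 5.85×10^7 = 1.32547×10^11 km³/s².
In km: r₁ = 0.391 × 1.496×10^8 = 5.84936×10^7 km; r₂ = 1.62 × 1.496×10^8 = 2.42352×10^8 km.
Transfer-ellipse semi-major axis a_t = (r₁ + r₂)/2 = (5.84936×10^7 + 2.42352×10^8)/2 = 1.504228×10^8 km.
Transfer time t = π√(a_t³/μ) = 1.5920×10^7 s.
The target's mean motion on its circular orbit is ω₂ = √(μ/r₂³) = 9.6497×10^-8 rad/s.
Angle swept by the target during transfer: ω₂·t = 1.5362 rad = 88.02°.
The sample-return craft traverses 180° on the transfer ellipse, so the target must lead by 180° − 88.02° = 92.0°.

φ = 92.0°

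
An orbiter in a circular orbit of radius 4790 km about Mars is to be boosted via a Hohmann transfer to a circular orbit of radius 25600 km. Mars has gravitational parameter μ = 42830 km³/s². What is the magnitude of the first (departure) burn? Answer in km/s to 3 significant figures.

Δv₁ = 0.891 km/s

Semi-major axis of the transfer orbit: a_t = (4790 + 25600)/2 = 15195 km.
On the circular orbit at r = 4790 km, v_c = √(μ/r) = 2.990 km/s.
Vis-viva on the transfer ellipse at r = 4790 km gives v_t = √[μ(2/r − 1/a_t)] = 3.881 km/s.
Δv₁ = |v_t − v_c| = |3.881 − 2.990| = 0.8910 km/s.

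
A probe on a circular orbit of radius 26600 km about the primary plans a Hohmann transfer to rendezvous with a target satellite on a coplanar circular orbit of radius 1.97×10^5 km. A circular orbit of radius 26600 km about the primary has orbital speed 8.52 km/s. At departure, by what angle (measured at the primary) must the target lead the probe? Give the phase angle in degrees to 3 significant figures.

From the circular-orbit relation v² = μ/r at r = 26600 km: μ = v²r = (8.52)² × 26600 = 1.93090×10^6 km³/s².
The Hohmann ellipse has a_t = (r₁ + r₂)/2 = 1.118×10^5 km.
Transfer time t = π√(a_t³/μ) = 84510 s.
The target's mean motion on its circular orbit is ω₂ = √(μ/r₂³) = 1.589×10^-5 rad/s.
Angle swept by the target during transfer: ω₂·t = 1.343 rad = 76.95°.
The probe traverses 180° on the transfer ellipse, so the target must lead by 180° − 76.95° = 103°.

φ = 103°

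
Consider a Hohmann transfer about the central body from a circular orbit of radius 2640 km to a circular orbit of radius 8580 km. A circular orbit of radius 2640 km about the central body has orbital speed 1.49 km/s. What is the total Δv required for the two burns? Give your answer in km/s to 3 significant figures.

From the circular-orbit relation v² = μ/r at r = 2640 km: μ = v²r = (1.49)² × 2640 = 5861.06 km³/s².
Semi-major axis of the transfer orbit: a_t = (2640 + 8580)/2 = 5610 km.
At r₁ the circular-orbit speed is v₁ = √(μ/r₁) = 1.4900 km/s.
Transfer-orbit speed at r₁ (v² = μ(2/r − 1/a)): v_p = √[μ(2/r₁ − 1/a_t)] = 1.8427 km/s.
First burn Δv₁ = |v_p − v₁| = 0.3527 km/s.
At r₂, v₂ = √(μ/r₂) = 0.8265 km/s.
Transfer-orbit speed at r₂: v_a = √[μ(2/r₂ − 1/a_t)] = 0.5670 km/s.
Second burn Δv₂ = |v₂ − v_a| = 0.2595 km/s.
Δv = Δv₁ + Δv₂ = 0.3527 + 0.2595 = 0.6122 km/s.

Δv = 0.612 km/s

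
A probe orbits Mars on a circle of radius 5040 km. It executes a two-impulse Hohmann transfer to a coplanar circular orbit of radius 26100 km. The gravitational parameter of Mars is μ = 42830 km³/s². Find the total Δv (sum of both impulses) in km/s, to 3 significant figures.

Δv = 1.41 km/s

Transfer-ellipse semi-major axis a_t = (r₁ + r₂)/2 = (5040 + 26100)/2 = 15570 km.
At r₁ the circular-orbit speed is v₁ = √(μ/r₁) = 2.915136 km/s.
Transfer-orbit speed at r₁ (vis-viva): v_p = √[μ(2/r₁ − 1/a_t)] = 3.774285 km/s.
First burn Δv₁ = |v_p − v₁| = 0.8591 km/s.
Circular speed at r₂: v₂ = √(μ/r₂) = 1.281 km/s.
Transfer-orbit speed at r₂: v_a = √[μ(2/r₂ − 1/a_t)] = 0.7288 km/s.
Second burn Δv₂ = |v₂ − v_a| = 0.5522 km/s.
Total Δv = Δv₁ + Δv₂ = 1.411 km/s.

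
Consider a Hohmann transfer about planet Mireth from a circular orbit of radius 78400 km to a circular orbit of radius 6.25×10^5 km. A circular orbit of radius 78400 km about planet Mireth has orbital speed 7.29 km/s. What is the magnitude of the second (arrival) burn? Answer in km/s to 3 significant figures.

Δv₂ = 1.36 km/s

From the circular-orbit relation v² = μ/r at r = 78400 km: μ = v²r = (7.29)² × 78400 = 4.16650×10^6 km³/s².
Semi-major axis of the transfer orbit: a_t = (78400 + 6.250×10^5)/2 = 3.517×10^5 km.
On the circular orbit at r = 6.250×10^5 km, v_c = √(μ/r) = 2.582 km/s.
Vis-viva on the transfer ellipse at r = 6.250×10^5 km gives v_t = √[μ(2/r − 1/a_t)] = 1.219 km/s.
Δv₂ = |v_t − v_c| = |1.219 − 2.582| = 1.363 km/s.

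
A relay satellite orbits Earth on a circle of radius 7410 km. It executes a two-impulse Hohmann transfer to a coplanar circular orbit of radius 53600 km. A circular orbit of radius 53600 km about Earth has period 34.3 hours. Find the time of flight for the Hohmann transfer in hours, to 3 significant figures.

From Kepler's third law T² = 4π²r³/μ at r = 53600 km, T = 34.3 hours = 34.3 × 3600 s = 1.2348×10^5 s: μ = 4π²r³/T² = 3.98713×10^5 km³/s².
Semi-major axis of the transfer orbit: a_t = (7410 + 53600)/2 = 30505 km.
By Kepler's third law the transfer-orbit period is T = 2π√(a_t³/μ), so t = T/2 = 26510 s.
Converting: 26510 s ÷ 3600 s/hour = 7.36 hours.

t = 7.36 hours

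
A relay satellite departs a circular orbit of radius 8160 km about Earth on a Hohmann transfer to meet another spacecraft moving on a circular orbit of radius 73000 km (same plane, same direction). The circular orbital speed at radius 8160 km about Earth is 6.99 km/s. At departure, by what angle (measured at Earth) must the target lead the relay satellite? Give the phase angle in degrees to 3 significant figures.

φ = 105°

From the circular-orbit relation v² = μ/r at r = 8160 km: μ = v²r = (6.99)² × 8160 = 3.98698×10^5 km³/s².
Semi-major axis of the transfer orbit: a_t = (8160 + 73000)/2 = 40580 km.
The half-period of the transfer ellipse is t = π√(a_t³/μ) = 40670 s.
The target's mean motion on its circular orbit is ω₂ = √(μ/r₂³) = 3.201×10^-5 rad/s.
Angle swept by the target during transfer: ω₂·t = 1.302 rad = 74.60°.
Arrival is 180° from departure on the ellipse, so φ = 180° − 74.60° = 105°.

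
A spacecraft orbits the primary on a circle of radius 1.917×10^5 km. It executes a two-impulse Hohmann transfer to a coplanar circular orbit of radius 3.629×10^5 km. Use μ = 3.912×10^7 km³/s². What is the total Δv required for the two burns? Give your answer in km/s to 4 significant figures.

Δv = 3.807 km/s

Transfer-ellipse semi-major axis a_t = (r₁ + r₂)/2 = (1.917×10^5 + 3.629×10^5)/2 = 2.773×10^5 km.
At r₁ the circular-orbit speed is v₁ = √(μ/r₁) = 14.285 km/s.
Transfer-orbit speed at r₁ (v² = μ(2/r − 1/a)): v_p = √[μ(2/r₁ − 1/a_t)] = 16.342 km/s.
First burn Δv₁ = |v_p − v₁| = 2.057 km/s.
At r₂, v₂ = √(μ/r₂) = 10.383 km/s.
Transfer-orbit speed at r₂: v_a = √[μ(2/r₂ − 1/a_t)] = 8.6326 km/s.
Second burn Δv₂ = |v₂ − v_a| = 1.750 km/s.
Total Δv = Δv₁ + Δv₂ = 3.807 km/s.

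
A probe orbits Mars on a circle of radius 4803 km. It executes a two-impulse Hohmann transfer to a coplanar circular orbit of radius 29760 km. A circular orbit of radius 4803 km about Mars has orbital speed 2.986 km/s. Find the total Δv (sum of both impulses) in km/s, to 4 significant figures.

From the circular-orbit relation v² = μ/r at r = 4803 km: μ = v²r = (2.986)² × 4803 = 42824.5 km³/s².
Semi-major axis of the transfer orbit: a_t = (4803 + 29760)/2 = 17281.5 km.
At r₁ the circular-orbit speed is v₁ = √(μ/r₁) = 2.9860 km/s.
On the transfer ellipse at r₁, v² = μ(2/r − 1/a) gives v_p = √[μ(2/r₁ − 1/a_t)] = 3.9185 km/s.
First burn Δv₁ = |v_p − v₁| = 0.9325 km/s.
Circular speed at r₂: v₂ = √(μ/r₂) = 1.1996 km/s.
Transfer-orbit speed at r₂: v_a = √[μ(2/r₂ − 1/a_t)] = 0.63240 km/s.
Second burn Δv₂ = |v₂ − v_a| = 0.5672 km/s.
Total Δv = Δv₁ + Δv₂ = 1.500 km/s.

Δv = 1.500 km/s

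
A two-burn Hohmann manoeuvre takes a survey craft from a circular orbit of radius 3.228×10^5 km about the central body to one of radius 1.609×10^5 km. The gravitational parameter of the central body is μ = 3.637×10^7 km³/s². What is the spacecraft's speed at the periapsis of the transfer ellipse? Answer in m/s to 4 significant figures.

v = 17370 m/s

Transfer-ellipse semi-major axis a_t = (r₁ + r₂)/2 = (3.228×10^5 + 1.609×10^5)/2 = 2.4185×10^5 km.
The periapsis of the transfer ellipse is at r = 1.609×10^5 km.
From the vis-viva equation, v = √[μ(2/r − 1/a_t)] = 17.37 km/s.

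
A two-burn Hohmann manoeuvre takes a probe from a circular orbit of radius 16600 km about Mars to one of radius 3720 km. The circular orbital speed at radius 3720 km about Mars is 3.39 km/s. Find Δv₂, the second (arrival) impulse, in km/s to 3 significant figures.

Δv₂ = 0.943 km/s

From the circular-orbit relation v² = μ/r at r = 3720 km: μ = v²r = (3.39)² × 3720 = 42750.6 km³/s².
Semi-major axis of the transfer orbit: a_t = (16600 + 3720)/2 = 10160 km.
On the circular orbit at r = 3720 km, v_c = √(μ/r) = 3.3900 km/s.
Vis-viva on the transfer ellipse at r = 3720 km gives v_t = √[μ(2/r − 1/a_t)] = 4.3332 km/s.
Δv₂ = |v_t − v_c| = |4.3332 − 3.3900| = 0.9432 km/s.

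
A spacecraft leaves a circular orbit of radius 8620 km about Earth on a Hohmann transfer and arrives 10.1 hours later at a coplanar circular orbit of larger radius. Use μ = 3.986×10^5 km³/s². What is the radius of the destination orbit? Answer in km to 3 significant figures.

r₂ = 66700 km

Transfer time t = 10.1 hours = 36360 s, and t = π√(a_t³/μ).
So a_t = (μ t²/π²)^(1/3) = (3.986×10^5 × (36360)² / π²)^(1/3) = 37656 km.
Since a_t = (r₁ + r₂)/2, r₂ = 2a_t − r₁ = 2×37656 − 8620 = 66692 km.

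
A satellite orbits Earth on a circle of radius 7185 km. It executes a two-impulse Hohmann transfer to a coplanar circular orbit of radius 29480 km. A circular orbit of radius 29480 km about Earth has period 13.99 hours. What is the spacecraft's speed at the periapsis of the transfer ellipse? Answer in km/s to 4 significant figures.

From Kepler's third law T² = 4π²r³/μ at r = 29480 km, T = 13.99 hours = 13.99 × 3600 s = 50364 s: μ = 4π²r³/T² = 3.98751×10^5 km³/s².
Semi-major axis of the transfer orbit: a_t = (7185 + 29480)/2 = 18332.5 km.
At periapsis, r = 7185 km.
From the vis-viva equation, v = √[μ(2/r − 1/a_t)] = 9.447 km/s.

v = 9.447 km/s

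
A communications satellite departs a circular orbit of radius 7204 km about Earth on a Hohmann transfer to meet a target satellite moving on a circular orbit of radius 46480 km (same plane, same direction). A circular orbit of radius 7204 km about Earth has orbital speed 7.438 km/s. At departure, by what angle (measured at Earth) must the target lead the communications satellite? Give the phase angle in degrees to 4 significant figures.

From the circular-orbit relation v² = μ/r at r = 7204 km: μ = v²r = (7.438)² × 7204 = 3.98553×10^5 km³/s².
Transfer-ellipse semi-major axis a_t = (r₁ + r₂)/2 = (7204 + 46480)/2 = 26842 km.
Transfer time t = π√(a_t³/μ) = 21884 s.
The target's mean motion on its circular orbit is ω₂ = √(μ/r₂³) = 6.3000×10^-5 rad/s.
Angle swept by the target during transfer: ω₂·t = 1.3787 rad = 78.99°.
The communications satellite traverses 180° on the transfer ellipse, so the target must lead by 180° − 78.99° = 101.0°.

φ = 101.0°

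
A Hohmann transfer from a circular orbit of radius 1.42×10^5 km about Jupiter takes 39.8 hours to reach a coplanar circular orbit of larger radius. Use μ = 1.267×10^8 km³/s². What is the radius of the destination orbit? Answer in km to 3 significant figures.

r₂ = 1.14×10^6 km

Transfer time t = 39.8 hours = 1.4328×10^5 s, and t = π√(a_t³/μ).
So a_t = (μ t²/π²)^(1/3) = (1.267×10^8 × (1.4328×10^5)² / π²)^(1/3) = 6.4113×10^5 km.
Since a_t = (r₁ + r₂)/2, r₂ = 2a_t − r₁ = 2×6.4113×10^5 − 1.420×10^5 = 1.14026×10^6 km.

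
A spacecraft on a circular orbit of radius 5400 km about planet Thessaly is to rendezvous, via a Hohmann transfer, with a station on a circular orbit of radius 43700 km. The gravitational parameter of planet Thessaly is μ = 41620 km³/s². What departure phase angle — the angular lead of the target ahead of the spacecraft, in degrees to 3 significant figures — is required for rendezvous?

The Hohmann ellipse has a_t = (r₁ + r₂)/2 = 24550 km.
The half-period of the transfer ellipse is t = π√(a_t³/μ) = 59235 s.
Target angular speed ω₂ = √(μ/r₂³) = 2.2332×10^-5 rad/s.
Angle swept by the target during transfer: ω₂·t = 1.3228 rad = 75.79°.
The spacecraft traverses 180° on the transfer ellipse, so the target must lead by 180° − 75.79° = 104°.

φ = 104°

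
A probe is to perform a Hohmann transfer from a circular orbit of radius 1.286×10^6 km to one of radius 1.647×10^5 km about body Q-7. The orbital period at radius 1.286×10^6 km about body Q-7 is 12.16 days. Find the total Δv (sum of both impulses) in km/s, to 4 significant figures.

Δv = 11.15 km/s

From Kepler's third law T² = 4π²r³/μ at r = 1.286×10^6 km, T = 12.16 days = 12.16 × 86400 s = 1.050624×10^6 s: μ = 4π²r³/T² = 7.60655×10^7 km³/s².
Transfer-ellipse semi-major axis a_t = (r₁ + r₂)/2 = (1.286×10^6 + 1.647×10^5)/2 = 7.2535×10^5 km.
At r₁ the circular-orbit speed is v₁ = √(μ/r₁) = 7.691 km/s.
Transfer-orbit speed at r₁ (vis-viva): v_a = √[μ(2/r₁ − 1/a_t)] = 3.665 km/s.
First burn Δv₁ = |v_a − v₁| = 4.026 km/s.
Circular speed at r₂: v₂ = √(μ/r₂) = 21.491 km/s.
Transfer-orbit speed at r₂: v_p = √[μ(2/r₂ − 1/a_t)] = 28.615 km/s.
Second burn Δv₂ = |v₂ − v_p| = 7.124 km/s.
Total Δv = Δv₁ + Δv₂ = 11.15 km/s.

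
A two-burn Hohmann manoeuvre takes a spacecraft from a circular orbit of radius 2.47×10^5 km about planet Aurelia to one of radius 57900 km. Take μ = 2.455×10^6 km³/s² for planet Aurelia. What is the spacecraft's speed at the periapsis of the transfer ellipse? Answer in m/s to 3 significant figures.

The Hohmann ellipse has a_t = (r₁ + r₂)/2 = 1.5245×10^5 km.
The periapsis of the transfer ellipse is at r = 57900 km.
Applying v² = μ(2/r − 1/a_t): v = 8.288 km/s.

v = 8290 m/s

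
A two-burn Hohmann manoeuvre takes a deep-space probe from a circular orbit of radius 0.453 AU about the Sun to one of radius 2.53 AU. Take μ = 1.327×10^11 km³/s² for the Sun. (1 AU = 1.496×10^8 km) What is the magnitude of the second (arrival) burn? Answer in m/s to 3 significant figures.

In km: r₁ = 0.453 × 1.496×10^8 = 6.77688×10^7 km; r₂ = 2.53 × 1.496×10^8 = 3.78488×10^8 km.
Transfer-ellipse semi-major axis a_t = (r₁ + r₂)/2 = (6.77688×10^7 + 3.78488×10^8)/2 = 2.231284×10^8 km.
Circular speed at r = 3.78488×10^8 km: v_c = √(μ/r) = 18.724 km/s.
Transfer-orbit speed at the same r (vis-viva, a = a_t): v_t = √[μ(2/r − 1/a_t)] = 10.319 km/s.
Δv₂ = |v_t − v_c| = |10.319 − 18.724| = 8.405 km/s.

Δv₂ = 8410 m/s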